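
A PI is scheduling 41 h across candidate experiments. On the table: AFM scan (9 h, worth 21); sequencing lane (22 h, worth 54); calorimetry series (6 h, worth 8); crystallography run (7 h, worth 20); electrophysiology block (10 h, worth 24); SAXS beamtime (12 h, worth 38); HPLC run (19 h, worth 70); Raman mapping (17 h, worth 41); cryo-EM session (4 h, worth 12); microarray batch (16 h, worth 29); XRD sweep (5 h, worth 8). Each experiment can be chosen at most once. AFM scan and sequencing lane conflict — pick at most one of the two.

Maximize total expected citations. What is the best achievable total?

132

Greedy by ratio would take SAXS beamtime + HPLC run + cryo-EM session + XRD sweep: 40 h used, total 128.
Replace cryo-EM session and XRD sweep with electrophysiology block: the trade gains 4 net, giving 132 at 41 h.
Runner-up AFM scan + SAXS beamtime + HPLC run tops out at 129.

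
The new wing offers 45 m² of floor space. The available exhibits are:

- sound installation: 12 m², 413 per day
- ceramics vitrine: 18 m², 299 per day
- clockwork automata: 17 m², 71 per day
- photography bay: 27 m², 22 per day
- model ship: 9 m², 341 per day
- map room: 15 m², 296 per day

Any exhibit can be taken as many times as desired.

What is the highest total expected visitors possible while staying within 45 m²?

1705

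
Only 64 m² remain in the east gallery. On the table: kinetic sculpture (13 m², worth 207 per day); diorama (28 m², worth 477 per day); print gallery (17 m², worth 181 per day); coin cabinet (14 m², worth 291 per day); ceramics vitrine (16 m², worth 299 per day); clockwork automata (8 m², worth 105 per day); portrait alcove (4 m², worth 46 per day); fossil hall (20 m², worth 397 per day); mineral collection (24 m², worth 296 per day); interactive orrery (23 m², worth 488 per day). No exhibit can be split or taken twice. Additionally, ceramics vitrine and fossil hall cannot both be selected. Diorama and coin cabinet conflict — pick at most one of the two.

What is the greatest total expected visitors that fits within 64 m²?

Ranking by ratio (expected visitors/m²): interactive orrery 21.22, coin cabinet 20.79, fossil hall 19.85, ceramics vitrine 18.69.
The ratio ordering already packs tightly: coin cabinet + portrait alcove + fossil hall + interactive orrery, 61 m², 1222.
The spare 3 m² is too small for any remaining exhibit, and no feasible exchange beats 1222.

1222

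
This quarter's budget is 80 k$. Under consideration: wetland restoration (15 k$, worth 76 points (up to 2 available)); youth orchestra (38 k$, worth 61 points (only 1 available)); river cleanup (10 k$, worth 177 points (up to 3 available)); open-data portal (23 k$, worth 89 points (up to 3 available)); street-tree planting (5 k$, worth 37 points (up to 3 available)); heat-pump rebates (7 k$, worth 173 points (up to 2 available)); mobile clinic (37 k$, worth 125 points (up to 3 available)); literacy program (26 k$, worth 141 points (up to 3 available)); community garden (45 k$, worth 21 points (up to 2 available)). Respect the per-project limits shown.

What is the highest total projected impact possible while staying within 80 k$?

Ranking by ratio (projected impact/k$): heat-pump rebates 24.71, river cleanup 17.70, street-tree planting 7.40.
Taking the top-ratio projects first gives wetland restoration + 3×river cleanup + 3×street-tree planting + 2×heat-pump rebates for 1064 (74 k$).
The 20 k$ tied up in wetland restoration and street-tree planting is better spent on literacy program — total rises to 1092 (80 k$).

1092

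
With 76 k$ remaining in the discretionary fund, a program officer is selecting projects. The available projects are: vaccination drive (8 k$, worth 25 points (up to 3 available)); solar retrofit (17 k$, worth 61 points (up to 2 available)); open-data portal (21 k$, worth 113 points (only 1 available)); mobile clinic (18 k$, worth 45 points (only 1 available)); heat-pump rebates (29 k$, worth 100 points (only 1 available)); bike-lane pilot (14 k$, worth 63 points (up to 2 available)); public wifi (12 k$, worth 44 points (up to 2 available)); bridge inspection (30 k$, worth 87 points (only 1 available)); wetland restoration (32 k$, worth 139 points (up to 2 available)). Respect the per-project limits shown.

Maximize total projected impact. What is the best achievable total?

Ranking by ratio (projected impact/k$): open-data portal 5.38, bike-lane pilot 4.50, wetland restoration 4.34, public wifi 3.67.
Greedy by ratio would take open-data portal + 2×bike-lane pilot + 2×public wifi: 73 k$ used, total 327.
Dropping bike-lane pilot and 2×public wifi frees 38 k$; slotting in vaccination drive + wetland restoration (40 k$) lifts the total to 340 at 75 k$.
The spare 1 k$ is too small for any remaining project, and no exchange beats 340.

340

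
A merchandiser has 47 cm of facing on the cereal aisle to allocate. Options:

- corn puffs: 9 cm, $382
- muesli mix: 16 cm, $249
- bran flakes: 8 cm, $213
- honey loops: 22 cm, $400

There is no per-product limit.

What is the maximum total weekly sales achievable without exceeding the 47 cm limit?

Density check — corn puffs 42.44, bran flakes 26.62, honey loops 18.18, muesli mix 15.56 are the best per cm.
5×corn puffs uses 45 of the 47 cm and totals 1910.
Every other selection either busts 47 cm or fails to beat 1910.

1910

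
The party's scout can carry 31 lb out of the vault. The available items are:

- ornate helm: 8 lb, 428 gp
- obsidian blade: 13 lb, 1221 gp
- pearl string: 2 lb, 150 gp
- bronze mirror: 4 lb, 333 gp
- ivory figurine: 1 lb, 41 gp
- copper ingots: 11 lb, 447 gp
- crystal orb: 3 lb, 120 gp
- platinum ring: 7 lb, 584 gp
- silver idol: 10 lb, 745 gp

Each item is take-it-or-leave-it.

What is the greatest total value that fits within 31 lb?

The ratio heuristic lands on obsidian blade + pearl string + bronze mirror + ivory figurine + crystal orb + platinum ring (2449) but leaves 1 lb idle.
The 9 lb tied up in pearl string and bronze mirror and crystal orb is better spent on silver idol — total rises to 2591 (31 lb).
Runner-up obsidian blade + platinum ring + silver idol tops out at 2550.

2591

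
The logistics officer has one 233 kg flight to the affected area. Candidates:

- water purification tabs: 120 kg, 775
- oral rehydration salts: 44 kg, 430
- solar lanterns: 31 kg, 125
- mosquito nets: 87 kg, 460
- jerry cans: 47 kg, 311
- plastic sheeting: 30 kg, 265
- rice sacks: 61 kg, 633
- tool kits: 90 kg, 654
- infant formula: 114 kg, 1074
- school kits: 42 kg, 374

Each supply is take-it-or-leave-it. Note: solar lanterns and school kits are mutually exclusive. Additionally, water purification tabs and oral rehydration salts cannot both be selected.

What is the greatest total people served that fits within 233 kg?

2143

Density check — rice sacks 10.38, oral rehydration salts 9.77, infant formula 9.42 are the best per kg.
Filling by ratio: oral rehydration salts + rice sacks + infant formula for 2137, with 14 kg left unused.
Dropping rice sacks frees 61 kg; slotting in plastic sheeting + school kits (72 kg) lifts the total to 2143 at 230 kg.
The spare 3 kg is too small for any remaining supply, and no feasible exchange beats 2143.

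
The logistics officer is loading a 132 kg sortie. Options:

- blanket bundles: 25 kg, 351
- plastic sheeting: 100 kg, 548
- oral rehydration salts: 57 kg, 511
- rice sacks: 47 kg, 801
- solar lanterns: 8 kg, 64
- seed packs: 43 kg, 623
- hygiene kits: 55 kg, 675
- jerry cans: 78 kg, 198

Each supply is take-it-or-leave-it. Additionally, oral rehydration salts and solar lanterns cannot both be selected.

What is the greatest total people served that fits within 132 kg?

1839

Best packing: blanket bundles + rice sacks + solar lanterns + seed packs — 123 kg, 1839 total.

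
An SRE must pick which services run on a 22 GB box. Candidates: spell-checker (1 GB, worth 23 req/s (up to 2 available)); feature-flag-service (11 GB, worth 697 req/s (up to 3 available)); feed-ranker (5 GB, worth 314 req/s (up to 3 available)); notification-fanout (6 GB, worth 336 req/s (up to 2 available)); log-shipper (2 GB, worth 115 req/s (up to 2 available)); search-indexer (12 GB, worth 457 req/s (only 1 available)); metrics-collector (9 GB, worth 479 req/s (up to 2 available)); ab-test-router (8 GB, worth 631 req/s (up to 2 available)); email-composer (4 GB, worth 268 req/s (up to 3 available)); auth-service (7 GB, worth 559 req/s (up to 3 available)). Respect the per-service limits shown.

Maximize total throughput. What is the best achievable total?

Greedy by ratio would take spell-checker + 3×auth-service: 22 GB used, total 1700.
Replace spell-checker and auth-service with ab-test-router: the trade gains 49 net, giving 1749 at 22 GB.
Nothing else within 22 GB beats 1749.

1749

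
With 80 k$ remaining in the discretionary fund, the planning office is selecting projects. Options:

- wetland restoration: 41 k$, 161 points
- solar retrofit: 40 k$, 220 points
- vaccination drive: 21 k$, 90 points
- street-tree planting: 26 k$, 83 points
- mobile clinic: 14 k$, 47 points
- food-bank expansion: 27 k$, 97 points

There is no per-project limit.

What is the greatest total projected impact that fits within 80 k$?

440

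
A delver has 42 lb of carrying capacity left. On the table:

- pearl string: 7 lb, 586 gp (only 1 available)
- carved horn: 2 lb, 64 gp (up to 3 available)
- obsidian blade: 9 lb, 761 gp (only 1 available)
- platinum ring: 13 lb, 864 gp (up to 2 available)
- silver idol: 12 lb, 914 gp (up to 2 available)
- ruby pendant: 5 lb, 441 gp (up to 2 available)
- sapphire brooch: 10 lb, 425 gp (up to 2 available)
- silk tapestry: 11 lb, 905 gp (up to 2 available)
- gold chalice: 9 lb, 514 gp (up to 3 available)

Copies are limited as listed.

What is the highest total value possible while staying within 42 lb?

A density-first pass picks pearl string + 2×carved horn + obsidian blade + 2×ruby pendant + silk tapestry — 3262 at 41 lb.
Replace pearl string and 2×carved horn with silver idol: the trade gains 200 net, giving 3462 at 42 lb.

3462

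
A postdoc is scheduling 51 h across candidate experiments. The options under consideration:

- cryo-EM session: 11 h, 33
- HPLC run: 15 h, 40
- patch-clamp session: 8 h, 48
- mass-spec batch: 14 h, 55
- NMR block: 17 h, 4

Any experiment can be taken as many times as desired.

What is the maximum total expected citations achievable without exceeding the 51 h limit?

288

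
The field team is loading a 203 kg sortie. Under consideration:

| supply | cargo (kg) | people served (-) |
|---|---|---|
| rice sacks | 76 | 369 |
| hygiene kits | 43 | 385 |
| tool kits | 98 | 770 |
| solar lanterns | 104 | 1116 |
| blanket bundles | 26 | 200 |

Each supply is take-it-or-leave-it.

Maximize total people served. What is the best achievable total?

1886

Density check — solar lanterns 10.73, hygiene kits 8.95, tool kits 7.86, blanket bundles 7.69 are the best per kg.
The ratio heuristic lands on hygiene kits + solar lanterns + blanket bundles (1701) but leaves 30 kg idle.
The 69 kg tied up in hygiene kits and blanket bundles is better spent on tool kits — total rises to 1886 (202 kg).
That's the maximum — no swap from here does better than 1886.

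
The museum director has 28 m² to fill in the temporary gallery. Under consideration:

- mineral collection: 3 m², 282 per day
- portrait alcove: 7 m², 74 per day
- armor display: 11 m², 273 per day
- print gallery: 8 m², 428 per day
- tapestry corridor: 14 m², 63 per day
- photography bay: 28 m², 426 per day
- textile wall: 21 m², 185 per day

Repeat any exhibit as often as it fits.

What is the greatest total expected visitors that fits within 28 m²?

Density check — mineral collection 94.00, print gallery 53.50, armor display 24.82 are the best per m².
Taking 9×mineral collection: 27 m² used, 2538 in expected visitors.
That's the maximum — no swap from here does better than 2538.

2538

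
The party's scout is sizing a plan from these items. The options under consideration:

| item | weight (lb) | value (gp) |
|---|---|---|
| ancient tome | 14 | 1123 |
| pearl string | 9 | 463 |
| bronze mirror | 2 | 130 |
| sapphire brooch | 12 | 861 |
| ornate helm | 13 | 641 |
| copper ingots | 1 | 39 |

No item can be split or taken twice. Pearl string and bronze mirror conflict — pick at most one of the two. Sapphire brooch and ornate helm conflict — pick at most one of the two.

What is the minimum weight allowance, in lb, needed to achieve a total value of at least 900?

13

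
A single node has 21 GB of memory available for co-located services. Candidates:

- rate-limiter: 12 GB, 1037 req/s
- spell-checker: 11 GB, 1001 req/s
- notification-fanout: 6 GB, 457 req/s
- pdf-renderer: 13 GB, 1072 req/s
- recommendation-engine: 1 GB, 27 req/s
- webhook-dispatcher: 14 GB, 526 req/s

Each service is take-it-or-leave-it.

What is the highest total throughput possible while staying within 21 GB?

The ratio heuristic lands on spell-checker + notification-fanout + recommendation-engine (1485) but leaves 3 GB idle.
Replace spell-checker with pdf-renderer: the trade gains 71 net, giving 1556 at 20 GB.
Next best is notification-fanout + pdf-renderer at 1529 (19 GB) — short by 27.

1556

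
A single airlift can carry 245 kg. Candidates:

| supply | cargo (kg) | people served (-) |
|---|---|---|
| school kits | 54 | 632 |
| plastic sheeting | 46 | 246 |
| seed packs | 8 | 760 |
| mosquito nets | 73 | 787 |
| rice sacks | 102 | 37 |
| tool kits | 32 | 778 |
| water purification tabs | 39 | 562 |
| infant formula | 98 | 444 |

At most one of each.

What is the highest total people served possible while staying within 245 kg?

Density check — seed packs 95.00, tool kits 24.31, water purification tabs 14.41, school kits 11.70 are the best per kg.
Best packing: school kits + seed packs + mosquito nets + tool kits + water purification tabs — 206 kg, 3519 total.
The closest alternative, school kits + plastic sheeting + seed packs + mosquito nets + tool kits, reaches only 3203.

3519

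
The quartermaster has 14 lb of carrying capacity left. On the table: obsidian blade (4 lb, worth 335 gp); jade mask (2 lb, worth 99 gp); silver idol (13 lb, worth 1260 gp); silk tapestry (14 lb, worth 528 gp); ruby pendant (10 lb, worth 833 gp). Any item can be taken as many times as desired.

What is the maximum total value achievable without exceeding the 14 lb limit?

1260

Taking silver idol: 13 lb used, 1260 in value.
The spare 1 lb is too small for any remaining item, and no exchange beats 1260.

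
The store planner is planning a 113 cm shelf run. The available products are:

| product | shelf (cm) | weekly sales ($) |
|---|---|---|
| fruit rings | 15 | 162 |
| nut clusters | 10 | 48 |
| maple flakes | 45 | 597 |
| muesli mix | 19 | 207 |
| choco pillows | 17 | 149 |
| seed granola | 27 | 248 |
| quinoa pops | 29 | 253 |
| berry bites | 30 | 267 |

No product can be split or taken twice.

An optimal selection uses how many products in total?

The maximum weekly sales within 113 cm is 1233.
For example fruit rings + maple flakes + muesli mix + berry bites achieves it, using 109 cm.
Every optimal selection uses 4 products.

4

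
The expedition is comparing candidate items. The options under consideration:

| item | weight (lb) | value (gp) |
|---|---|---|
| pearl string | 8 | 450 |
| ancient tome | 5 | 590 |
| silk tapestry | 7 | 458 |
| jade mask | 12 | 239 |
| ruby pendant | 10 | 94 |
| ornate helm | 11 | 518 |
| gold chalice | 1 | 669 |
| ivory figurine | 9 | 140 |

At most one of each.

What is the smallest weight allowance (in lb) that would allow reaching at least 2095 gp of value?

21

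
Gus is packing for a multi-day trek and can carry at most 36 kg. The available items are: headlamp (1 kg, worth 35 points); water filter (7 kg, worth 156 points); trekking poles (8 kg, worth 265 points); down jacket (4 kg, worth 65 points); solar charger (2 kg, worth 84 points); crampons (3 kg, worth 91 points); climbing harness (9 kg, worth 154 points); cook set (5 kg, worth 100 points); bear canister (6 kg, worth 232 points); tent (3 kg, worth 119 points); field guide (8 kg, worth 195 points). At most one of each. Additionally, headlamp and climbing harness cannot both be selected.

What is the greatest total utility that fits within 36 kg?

1121

Headlamp + trekking poles + solar charger + crampons + cook set + bear canister + tent + field guide uses 36 of the 36 kg and totals 1121.
The closest alternative, headlamp + water filter + trekking poles + crampons + bear canister + tent + field guide, reaches only 1093.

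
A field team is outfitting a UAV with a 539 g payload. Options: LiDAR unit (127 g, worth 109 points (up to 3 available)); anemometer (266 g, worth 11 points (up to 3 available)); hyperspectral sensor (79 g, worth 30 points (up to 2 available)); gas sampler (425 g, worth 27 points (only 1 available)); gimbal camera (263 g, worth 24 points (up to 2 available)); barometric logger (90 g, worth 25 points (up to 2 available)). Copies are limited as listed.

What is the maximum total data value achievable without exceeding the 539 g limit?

Taking 3×LiDAR unit + 2×hyperspectral sensor: 539 g used, 387 in data value.
Every other selection either busts 539 g or exceeds an availability limit or fails to beat 387.

387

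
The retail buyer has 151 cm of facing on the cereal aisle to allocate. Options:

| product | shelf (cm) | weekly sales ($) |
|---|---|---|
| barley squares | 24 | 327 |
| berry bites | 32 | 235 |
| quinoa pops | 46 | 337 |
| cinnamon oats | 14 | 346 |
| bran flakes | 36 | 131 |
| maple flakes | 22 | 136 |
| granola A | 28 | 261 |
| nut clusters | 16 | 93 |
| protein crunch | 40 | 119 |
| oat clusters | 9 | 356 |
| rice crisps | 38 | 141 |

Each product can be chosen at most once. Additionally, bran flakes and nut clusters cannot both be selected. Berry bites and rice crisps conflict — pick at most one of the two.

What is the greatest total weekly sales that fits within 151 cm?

1763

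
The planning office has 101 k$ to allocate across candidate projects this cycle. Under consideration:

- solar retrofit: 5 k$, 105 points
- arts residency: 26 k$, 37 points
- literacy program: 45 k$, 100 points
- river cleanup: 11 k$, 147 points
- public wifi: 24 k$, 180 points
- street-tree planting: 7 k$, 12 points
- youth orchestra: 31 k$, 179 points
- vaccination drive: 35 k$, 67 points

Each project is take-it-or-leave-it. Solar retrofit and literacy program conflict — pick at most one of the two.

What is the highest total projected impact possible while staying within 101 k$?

648

Filling by ratio: solar retrofit + river cleanup + public wifi + street-tree planting + youth orchestra for 623, with 23 k$ left unused.
Dropping street-tree planting frees 7 k$; slotting in arts residency (26 k$) lifts the total to 648 at 97 k$.
That's the maximum — no feasible swap from here does better than 648.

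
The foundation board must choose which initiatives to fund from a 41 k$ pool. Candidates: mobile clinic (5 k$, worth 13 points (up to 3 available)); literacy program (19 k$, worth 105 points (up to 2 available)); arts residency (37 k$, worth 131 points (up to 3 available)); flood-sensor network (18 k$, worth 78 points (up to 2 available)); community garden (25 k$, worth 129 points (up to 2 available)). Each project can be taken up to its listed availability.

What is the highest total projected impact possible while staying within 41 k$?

Density check — literacy program 5.53, community garden 5.16, flood-sensor network 4.33 are the best per k$.
The ratio ordering already packs tightly: 2×literacy program, 38 k$, 210.
Every other selection either busts 41 k$ or exceeds an availability limit or fails to beat 210.

210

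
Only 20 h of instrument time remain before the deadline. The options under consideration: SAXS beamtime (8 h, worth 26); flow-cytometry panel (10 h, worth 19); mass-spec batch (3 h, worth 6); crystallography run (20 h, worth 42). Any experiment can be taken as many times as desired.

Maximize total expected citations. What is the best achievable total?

Density check — SAXS beamtime 3.25, crystallography run 2.10, mass-spec batch 2.00, flow-cytometry panel 1.90 are the best per h.
The ratio ordering already packs tightly: 2×SAXS beamtime + mass-spec batch, 19 h, 58.
Every other selection either busts 20 h or fails to beat 58.

58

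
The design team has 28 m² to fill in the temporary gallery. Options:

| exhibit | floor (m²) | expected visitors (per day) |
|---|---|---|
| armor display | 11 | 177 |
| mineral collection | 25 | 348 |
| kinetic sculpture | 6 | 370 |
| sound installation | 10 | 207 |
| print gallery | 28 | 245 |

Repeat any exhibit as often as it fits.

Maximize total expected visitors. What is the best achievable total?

By expected visitors per m²: kinetic sculpture 61.67, sound installation 20.70, armor display 16.09, mineral collection 13.92 lead.
The ratio ordering already packs tightly: 4×kinetic sculpture, 24 m², 1480.

1480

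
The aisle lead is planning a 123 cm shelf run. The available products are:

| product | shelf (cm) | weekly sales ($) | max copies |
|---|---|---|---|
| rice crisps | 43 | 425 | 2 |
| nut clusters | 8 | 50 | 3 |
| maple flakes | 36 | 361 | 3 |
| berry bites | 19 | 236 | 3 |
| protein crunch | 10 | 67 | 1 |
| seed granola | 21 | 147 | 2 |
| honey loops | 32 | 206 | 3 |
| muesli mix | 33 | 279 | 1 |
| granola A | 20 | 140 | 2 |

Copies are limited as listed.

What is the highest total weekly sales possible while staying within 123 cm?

A density-first pass picks nut clusters + maple flakes + 3×berry bites + seed granola — 1266 at 122 cm.
The 44 cm tied up in nut clusters and maple flakes is better spent on rice crisps — total rises to 1280 (121 cm).
That's the maximum — no swap from here does better than 1280.

1280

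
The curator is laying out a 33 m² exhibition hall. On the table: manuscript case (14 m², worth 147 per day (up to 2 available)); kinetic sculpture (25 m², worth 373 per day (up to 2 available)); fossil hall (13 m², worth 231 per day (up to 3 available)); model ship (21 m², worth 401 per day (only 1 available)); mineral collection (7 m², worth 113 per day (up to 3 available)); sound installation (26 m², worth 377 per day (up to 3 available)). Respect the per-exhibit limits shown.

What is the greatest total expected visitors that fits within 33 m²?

Density check — model ship 19.10, fossil hall 17.77, mineral collection 16.14, kinetic sculpture 14.92 are the best per m².
Taking the top-ratio exhibits first gives model ship + mineral collection for 514 (28 m²).
The 21 m² tied up in model ship is better spent on 2×fossil hall — total rises to 575 (33 m²).
No other feasible combination exceeds 575.

575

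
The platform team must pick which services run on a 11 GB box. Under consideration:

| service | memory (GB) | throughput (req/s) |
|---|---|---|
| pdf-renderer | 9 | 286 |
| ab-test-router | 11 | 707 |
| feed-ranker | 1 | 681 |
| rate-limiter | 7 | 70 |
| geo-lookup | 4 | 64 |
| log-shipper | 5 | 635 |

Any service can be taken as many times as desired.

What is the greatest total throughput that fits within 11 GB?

7491

Taking 11×feed-ranker: 11 GB used, 7491 in throughput.
That's the maximum — no swap from here does better than 7491.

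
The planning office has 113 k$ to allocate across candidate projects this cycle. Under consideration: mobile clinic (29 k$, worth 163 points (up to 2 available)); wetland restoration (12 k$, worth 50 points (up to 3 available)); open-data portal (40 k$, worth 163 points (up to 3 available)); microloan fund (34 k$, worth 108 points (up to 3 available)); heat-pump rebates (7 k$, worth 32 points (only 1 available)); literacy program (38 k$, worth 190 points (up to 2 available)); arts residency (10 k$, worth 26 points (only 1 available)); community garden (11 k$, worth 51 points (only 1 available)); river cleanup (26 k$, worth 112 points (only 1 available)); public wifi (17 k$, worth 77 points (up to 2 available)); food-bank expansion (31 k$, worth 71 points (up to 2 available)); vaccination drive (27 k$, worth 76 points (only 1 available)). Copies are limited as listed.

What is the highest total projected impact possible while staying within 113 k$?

593

Greedy by ratio would take 2×mobile clinic + literacy program + community garden: 107 k$ used, total 567.
The 11 k$ tied up in community garden is better spent on public wifi — total rises to 593 (113 k$).
Every other selection either busts 113 k$ or exceeds an availability limit or fails to beat 593.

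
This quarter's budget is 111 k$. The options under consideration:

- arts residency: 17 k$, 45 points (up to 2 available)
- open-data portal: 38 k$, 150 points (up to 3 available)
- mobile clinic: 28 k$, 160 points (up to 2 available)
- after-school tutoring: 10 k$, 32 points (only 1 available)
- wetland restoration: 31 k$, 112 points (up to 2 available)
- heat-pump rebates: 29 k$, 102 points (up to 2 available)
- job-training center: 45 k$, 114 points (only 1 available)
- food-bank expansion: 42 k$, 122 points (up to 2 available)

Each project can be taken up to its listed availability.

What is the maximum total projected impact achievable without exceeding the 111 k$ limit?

The ratio heuristic lands on open-data portal + 2×mobile clinic + after-school tutoring (502) but leaves 7 k$ idle.
Replace after-school tutoring with arts residency: the trade gains 13 net, giving 515 at 111 k$.
Every other selection either busts 111 k$ or exceeds an availability limit or fails to beat 515.

515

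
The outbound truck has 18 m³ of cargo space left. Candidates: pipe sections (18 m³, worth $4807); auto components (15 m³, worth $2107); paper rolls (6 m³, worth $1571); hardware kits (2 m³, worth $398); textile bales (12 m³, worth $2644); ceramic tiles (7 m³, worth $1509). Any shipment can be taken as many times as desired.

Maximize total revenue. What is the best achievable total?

Taking pipe sections: 18 m³ used, 4807 in revenue.
Every other selection either busts 18 m³ or fails to beat 4807.

4807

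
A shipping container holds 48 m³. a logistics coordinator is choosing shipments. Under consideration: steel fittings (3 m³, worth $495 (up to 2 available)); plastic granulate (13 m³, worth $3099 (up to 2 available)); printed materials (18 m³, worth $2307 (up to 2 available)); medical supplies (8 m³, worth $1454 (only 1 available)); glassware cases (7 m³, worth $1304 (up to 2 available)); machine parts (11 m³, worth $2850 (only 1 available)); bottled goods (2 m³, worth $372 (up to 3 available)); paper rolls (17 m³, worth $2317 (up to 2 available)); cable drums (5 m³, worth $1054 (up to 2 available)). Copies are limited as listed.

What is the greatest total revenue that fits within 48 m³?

The ratio heuristic lands on 2×plastic granulate + machine parts + 2×cable drums (11156) but leaves 1 m³ idle.
The 5 m³ tied up in cable drums is better spent on 3×bottled goods — total rises to 11218 (48 m³).
That's the maximum — no swap from here does better than 11218.

11218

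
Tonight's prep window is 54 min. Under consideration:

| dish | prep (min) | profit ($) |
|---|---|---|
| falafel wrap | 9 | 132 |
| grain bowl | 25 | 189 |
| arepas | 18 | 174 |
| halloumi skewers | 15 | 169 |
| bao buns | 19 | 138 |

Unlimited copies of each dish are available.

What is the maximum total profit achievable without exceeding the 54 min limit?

792

Ranking by ratio (profit/min): falafel wrap 14.67, halloumi skewers 11.27, arepas 9.67, grain bowl 7.56.
6×falafel wrap uses 54 of the 54 min and totals 792.
No other feasible combination exceeds 792.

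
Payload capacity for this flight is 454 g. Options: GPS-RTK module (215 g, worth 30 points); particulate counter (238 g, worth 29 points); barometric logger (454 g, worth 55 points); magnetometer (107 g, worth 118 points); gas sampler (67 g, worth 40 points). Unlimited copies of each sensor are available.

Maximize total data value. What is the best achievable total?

472

The ratio ordering already packs tightly: 4×magnetometer, 428 g, 472.
That's the maximum — no swap from here does better than 472.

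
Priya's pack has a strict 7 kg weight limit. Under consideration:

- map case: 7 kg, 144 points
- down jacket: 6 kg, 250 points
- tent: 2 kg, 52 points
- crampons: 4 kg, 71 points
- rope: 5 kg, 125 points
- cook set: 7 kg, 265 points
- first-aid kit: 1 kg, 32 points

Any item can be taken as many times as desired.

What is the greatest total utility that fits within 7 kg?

282

Down jacket + first-aid kit uses 7 of the 7 kg and totals 282.
No other feasible combination exceeds 282.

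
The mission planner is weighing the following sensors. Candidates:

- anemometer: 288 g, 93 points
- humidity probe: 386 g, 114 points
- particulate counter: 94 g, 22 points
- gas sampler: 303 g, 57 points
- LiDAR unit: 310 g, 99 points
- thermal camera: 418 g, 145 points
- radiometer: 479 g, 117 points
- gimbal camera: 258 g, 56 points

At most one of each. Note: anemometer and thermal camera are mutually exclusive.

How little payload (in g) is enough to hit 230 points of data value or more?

728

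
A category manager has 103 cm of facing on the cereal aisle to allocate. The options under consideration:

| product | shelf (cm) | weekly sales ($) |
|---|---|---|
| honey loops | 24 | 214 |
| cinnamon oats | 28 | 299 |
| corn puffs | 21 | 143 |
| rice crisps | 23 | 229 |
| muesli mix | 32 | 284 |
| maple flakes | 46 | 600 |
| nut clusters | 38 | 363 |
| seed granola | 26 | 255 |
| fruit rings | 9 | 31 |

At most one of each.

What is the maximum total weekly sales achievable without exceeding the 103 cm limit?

Taking the top-ratio products first gives cinnamon oats + rice crisps + maple flakes for 1128 (97 cm).
The 23 cm tied up in rice crisps is better spent on seed granola — total rises to 1154 (100 cm).
An exhaustive check of the 512 subsets confirms 1154.

1154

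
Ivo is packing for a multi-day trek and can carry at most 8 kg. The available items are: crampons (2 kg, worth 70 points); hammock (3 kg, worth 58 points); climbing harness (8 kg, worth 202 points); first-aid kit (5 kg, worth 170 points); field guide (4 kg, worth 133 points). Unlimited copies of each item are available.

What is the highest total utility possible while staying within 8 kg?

280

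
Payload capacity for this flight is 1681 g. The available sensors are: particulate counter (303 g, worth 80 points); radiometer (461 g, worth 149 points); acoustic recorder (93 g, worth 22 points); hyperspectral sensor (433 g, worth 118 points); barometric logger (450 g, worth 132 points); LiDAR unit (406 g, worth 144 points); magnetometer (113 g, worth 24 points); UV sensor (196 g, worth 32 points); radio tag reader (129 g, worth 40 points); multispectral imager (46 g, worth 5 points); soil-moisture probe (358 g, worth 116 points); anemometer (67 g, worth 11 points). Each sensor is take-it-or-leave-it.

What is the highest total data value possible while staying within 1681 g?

541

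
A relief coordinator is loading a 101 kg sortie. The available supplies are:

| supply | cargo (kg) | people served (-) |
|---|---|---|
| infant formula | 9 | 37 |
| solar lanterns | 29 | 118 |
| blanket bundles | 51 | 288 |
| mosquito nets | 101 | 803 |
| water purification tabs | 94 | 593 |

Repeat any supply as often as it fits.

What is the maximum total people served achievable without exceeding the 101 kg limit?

803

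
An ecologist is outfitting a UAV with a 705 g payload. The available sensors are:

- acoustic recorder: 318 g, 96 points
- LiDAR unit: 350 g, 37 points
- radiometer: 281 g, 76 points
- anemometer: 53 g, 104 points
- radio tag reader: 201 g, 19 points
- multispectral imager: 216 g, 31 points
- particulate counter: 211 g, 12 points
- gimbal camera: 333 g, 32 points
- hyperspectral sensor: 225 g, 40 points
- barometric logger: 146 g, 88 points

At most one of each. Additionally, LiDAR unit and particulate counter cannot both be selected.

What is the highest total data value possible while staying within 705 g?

308

Ranking by ratio (data value/g): anemometer 1.96, barometric logger 0.60, acoustic recorder 0.30.
The ratio heuristic lands on acoustic recorder + anemometer + barometric logger (288) but leaves 188 g idle.
Replace acoustic recorder with radiometer + hyperspectral sensor: the trade gains 20 net, giving 308 at 705 g.
The closest alternative, radiometer + anemometer + multispectral imager + barometric logger, reaches only 299.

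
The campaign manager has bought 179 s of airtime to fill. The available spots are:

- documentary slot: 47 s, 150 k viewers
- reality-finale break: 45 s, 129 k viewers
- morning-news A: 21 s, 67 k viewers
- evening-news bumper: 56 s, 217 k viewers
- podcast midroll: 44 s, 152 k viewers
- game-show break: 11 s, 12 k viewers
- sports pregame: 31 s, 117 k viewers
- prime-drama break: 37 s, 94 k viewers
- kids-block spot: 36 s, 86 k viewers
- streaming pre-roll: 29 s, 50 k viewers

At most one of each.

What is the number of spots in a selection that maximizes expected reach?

The maximum expected reach within 179 s is 636.
For example documentary slot + evening-news bumper + podcast midroll + sports pregame achieves it, using 178 s.
All optima have 4 spots.

4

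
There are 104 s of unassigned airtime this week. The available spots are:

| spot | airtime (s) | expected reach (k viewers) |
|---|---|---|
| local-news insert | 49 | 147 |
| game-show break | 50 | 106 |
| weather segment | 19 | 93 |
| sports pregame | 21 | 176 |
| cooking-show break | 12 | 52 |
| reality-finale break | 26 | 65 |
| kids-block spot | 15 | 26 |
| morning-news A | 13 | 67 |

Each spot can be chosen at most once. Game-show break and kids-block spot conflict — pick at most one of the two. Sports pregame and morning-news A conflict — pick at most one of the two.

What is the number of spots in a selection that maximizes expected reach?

4

Best achievable expected reach is 468.
For example local-news insert + weather segment + sports pregame + cooking-show break achieves it, using 101 s.
All optima have 4 spots.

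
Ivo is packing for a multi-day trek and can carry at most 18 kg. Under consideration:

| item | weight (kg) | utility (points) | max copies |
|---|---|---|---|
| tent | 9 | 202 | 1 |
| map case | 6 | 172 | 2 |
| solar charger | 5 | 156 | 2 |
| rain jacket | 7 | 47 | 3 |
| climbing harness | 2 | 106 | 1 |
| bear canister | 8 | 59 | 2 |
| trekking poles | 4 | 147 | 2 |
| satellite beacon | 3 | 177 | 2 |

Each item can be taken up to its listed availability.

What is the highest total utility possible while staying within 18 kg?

779

The ratio heuristic lands on climbing harness + 2×trekking poles + 2×satellite beacon (754) but leaves 2 kg idle.
Replace trekking poles with map case: the trade gains 25 net, giving 779 at 18 kg.
No other feasible combination exceeds 779.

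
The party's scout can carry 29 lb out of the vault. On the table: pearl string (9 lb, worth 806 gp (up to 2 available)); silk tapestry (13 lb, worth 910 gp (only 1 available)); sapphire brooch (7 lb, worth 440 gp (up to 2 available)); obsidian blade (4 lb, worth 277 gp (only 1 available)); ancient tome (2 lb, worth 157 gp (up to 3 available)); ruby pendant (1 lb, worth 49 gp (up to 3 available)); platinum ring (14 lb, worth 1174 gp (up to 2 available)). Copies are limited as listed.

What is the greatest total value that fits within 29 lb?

2451

Greedy by ratio would take 2×pearl string + obsidian blade + 3×ancient tome + ruby pendant: 29 lb used, total 2409.
Replace pearl string and obsidian blade and ruby pendant with platinum ring: the trade gains 42 net, giving 2451 at 29 lb.
No other feasible combination exceeds 2451.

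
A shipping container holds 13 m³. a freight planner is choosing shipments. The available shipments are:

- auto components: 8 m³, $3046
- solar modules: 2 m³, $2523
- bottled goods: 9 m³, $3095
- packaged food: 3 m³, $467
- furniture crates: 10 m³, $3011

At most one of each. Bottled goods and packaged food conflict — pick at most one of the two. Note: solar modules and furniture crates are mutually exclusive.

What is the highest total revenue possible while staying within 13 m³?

Ranking by ratio (revenue/m³): solar modules 1261.50, auto components 380.75, bottled goods 343.89, furniture crates 301.10.
Auto components + solar modules + packaged food uses 13 of the 13 m³ and totals 6036.
Next best is solar modules + bottled goods at 5618 (11 m³) — short by 418.

6036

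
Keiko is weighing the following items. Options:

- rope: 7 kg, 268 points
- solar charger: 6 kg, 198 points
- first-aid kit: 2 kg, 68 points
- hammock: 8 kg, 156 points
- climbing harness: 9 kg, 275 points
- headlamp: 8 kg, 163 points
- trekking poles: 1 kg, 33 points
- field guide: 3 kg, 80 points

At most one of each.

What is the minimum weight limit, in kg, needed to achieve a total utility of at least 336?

Need the lightest bundle worth ≥ 336.
Taking rope + first-aid kit gives 336 (≥ 336) for 9 kg.
Below 9 kg the best achievable stays under 336.

9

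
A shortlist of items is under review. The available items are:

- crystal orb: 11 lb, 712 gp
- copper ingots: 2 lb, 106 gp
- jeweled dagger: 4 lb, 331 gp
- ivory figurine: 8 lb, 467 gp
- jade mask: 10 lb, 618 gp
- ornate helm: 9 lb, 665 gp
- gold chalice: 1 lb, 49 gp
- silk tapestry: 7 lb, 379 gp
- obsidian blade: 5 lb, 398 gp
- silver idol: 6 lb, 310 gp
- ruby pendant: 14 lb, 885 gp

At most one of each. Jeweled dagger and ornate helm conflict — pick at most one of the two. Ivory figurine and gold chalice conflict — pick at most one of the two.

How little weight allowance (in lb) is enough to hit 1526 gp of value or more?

Minimise lb subject to total value ≥ 1526.
Taking crystal orb + copper ingots + jeweled dagger + obsidian blade gives 1547 (≥ 1526) for 22 lb.
Any bundle with less than 22 lb falls short of 1526.

22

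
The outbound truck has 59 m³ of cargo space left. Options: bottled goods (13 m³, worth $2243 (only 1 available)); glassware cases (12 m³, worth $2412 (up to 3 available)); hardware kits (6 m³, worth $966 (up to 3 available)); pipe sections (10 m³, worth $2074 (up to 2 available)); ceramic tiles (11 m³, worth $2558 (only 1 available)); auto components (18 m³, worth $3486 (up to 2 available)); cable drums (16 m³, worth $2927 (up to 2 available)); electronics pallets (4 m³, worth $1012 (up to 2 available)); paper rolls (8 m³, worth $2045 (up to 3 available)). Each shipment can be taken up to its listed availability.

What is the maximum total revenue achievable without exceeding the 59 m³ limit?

Greedy by ratio would take hardware kits + pipe sections + ceramic tiles + 2×electronics pallets + 3×paper rolls: 59 m³ used, total 13757.
The 10 m³ tied up in hardware kits and electronics pallets is better spent on pipe sections — total rises to 13853 (59 m³).

13853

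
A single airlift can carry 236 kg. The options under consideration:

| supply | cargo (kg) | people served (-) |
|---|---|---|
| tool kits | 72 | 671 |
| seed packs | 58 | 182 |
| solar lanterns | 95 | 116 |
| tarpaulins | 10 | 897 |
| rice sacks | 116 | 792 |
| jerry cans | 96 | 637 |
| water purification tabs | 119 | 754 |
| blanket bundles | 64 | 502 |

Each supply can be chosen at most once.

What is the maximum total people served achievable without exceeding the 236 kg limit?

2387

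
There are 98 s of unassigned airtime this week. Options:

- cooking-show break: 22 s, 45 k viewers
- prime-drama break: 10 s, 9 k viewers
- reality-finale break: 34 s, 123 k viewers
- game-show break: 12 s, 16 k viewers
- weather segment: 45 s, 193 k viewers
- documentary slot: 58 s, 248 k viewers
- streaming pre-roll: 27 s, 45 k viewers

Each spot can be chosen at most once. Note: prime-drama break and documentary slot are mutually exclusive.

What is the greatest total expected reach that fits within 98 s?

By expected reach per s: weather segment 4.29, documentary slot 4.28, reality-finale break 3.62 lead.
Taking the top-ratio spots first gives reality-finale break + game-show break + weather segment for 332 (91 s).
The 57 s tied up in game-show break and weather segment is better spent on documentary slot — total rises to 371 (92 s).

371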